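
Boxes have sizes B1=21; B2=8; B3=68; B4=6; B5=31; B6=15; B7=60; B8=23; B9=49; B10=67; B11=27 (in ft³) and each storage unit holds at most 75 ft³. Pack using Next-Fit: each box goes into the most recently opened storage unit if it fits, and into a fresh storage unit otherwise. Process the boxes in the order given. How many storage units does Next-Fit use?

storage unit 1: place B1 (21 ft³), 54 ft³ left
storage unit 1: place B2 (8 ft³), 46 ft³ left
storage unit 2: place B3 (68 ft³), 7 ft³ left
storage unit 2: place B4 (6 ft³), 1 ft³ left
storage unit 3: place B5 (31 ft³), 44 ft³ left
storage unit 3: place B6 (15 ft³), 29 ft³ left
storage unit 4: place B7 (60 ft³), 15 ft³ left
storage unit 5: place B8 (23 ft³), 52 ft³ left
storage unit 5: place B9 (49 ft³), 3 ft³ left
storage unit 6: place B10 (67 ft³), 8 ft³ left
storage unit 7: place B11 (27 ft³), 48 ft³ left

7 storage units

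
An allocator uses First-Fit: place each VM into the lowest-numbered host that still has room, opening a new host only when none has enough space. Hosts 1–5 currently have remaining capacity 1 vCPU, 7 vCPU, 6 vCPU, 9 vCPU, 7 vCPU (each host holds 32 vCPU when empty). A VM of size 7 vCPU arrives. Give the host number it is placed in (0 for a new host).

Hosts with room: host 2 (7 vCPU), host 4 (9 vCPU), host 5 (7 vCPU).
The first with room is host 2.

2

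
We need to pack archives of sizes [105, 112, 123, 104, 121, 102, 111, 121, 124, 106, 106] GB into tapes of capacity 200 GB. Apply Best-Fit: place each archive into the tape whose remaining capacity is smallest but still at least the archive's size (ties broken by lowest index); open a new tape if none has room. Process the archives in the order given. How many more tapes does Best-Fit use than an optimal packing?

Best-Fit: [105] [112] [123] [104] [121] [102] [111] [121] [124] [106] [106] → 11 tapes.
11 archives exceed 100 GB (half the capacity), and no two of those can share a tape, so at least 11 tapes are needed.
So 11 is already optimal.

0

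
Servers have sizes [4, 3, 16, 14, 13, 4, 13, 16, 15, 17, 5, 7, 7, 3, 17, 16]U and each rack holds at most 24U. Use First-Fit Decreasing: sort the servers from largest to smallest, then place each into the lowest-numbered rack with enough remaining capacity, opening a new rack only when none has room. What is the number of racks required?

9 racks

Sorted descending: 17, 17, 16, 16, 16, 15, 14, 13, 13, 7, 7, 5, 4, 4, 3, 3.
17U → rack 1 (remaining 7U)
17U → rack 2 (remaining 7U)
16U → rack 3 (remaining 8U)
16U → rack 4 (remaining 8U)
16U → rack 5 (remaining 8U)
15U → rack 6 (remaining 9U)
14U → rack 7 (remaining 10U)
13U → rack 8 (remaining 11U)
13U → rack 9 (remaining 11U)
7U → rack 1 (remaining 0U)
7U → rack 2 (remaining 0U)
5U → rack 3 (remaining 3U)
4U → rack 4 (remaining 4U)
4U → rack 4 (remaining 0U)
3U → rack 3 (remaining 0U)
3U → rack 5 (remaining 5U)
Final racks: [17,7] [17,7] [16,5,3] [16,4,4] [16,3] [15] [14] [13] [13].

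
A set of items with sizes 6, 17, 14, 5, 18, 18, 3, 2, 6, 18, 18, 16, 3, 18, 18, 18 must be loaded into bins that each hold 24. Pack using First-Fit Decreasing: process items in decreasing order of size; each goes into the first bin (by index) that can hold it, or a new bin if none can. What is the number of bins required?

10 bins

Sorted descending: 18, 18, 18, 18, 18, 18, 18, 17, 16, 14, 6, 6, 5, 3, 3, 2.
18 → bin 1 (remaining 6)
18 → bin 2 (remaining 6)
18 → bin 3 (remaining 6)
18 → bin 4 (remaining 6)
18 → bin 5 (remaining 6)
18 → bin 6 (remaining 6)
18 → bin 7 (remaining 6)
17 → bin 8 (remaining 7)
16 → bin 9 (remaining 8)
14 → bin 10 (remaining 10)
6 → bin 1 (remaining 0)
6 → bin 2 (remaining 0)
5 → bin 3 (remaining 1)
3 → bin 4 (remaining 3)
3 → bin 4 (remaining 0)
2 → bin 5 (remaining 4)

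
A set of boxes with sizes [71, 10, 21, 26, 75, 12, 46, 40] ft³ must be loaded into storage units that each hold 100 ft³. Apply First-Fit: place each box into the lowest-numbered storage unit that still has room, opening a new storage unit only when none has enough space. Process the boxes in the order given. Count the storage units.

4 storage units

storage unit 1: place 71 ft³, 29 ft³ left
storage unit 1: place 10 ft³, 19 ft³ left
storage unit 2: place 21 ft³, 79 ft³ left
storage unit 2: place 26 ft³, 53 ft³ left
storage unit 3: place 75 ft³, 25 ft³ left
storage unit 1: place 12 ft³, 7 ft³ left
storage unit 2: place 46 ft³, 7 ft³ left
storage unit 4: place 40 ft³, 60 ft³ left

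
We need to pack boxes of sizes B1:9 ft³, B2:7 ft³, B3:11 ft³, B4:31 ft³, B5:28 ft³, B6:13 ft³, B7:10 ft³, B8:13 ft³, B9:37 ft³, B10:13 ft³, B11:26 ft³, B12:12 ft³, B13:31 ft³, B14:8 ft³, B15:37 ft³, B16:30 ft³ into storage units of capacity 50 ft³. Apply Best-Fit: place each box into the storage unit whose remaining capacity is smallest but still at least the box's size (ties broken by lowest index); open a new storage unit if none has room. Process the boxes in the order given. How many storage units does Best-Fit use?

storage unit 1: place B1 (9 ft³), 41 ft³ left
storage unit 1: place B2 (7 ft³), 34 ft³ left
storage unit 1: place B3 (11 ft³), 23 ft³ left
storage unit 2: place B4 (31 ft³), 19 ft³ left
storage unit 3: place B5 (28 ft³), 22 ft³ left
storage unit 2: place B6 (13 ft³), 6 ft³ left
storage unit 3: place B7 (10 ft³), 12 ft³ left
storage unit 1: place B8 (13 ft³), 10 ft³ left
storage unit 4: place B9 (37 ft³), 13 ft³ left
storage unit 4: place B10 (13 ft³), 0 ft³ left
storage unit 5: place B11 (26 ft³), 24 ft³ left
storage unit 3: place B12 (12 ft³), 0 ft³ left
storage unit 6: place B13 (31 ft³), 19 ft³ left
storage unit 1: place B14 (8 ft³), 2 ft³ left
storage unit 7: place B15 (37 ft³), 13 ft³ left
storage unit 8: place B16 (30 ft³), 20 ft³ left

8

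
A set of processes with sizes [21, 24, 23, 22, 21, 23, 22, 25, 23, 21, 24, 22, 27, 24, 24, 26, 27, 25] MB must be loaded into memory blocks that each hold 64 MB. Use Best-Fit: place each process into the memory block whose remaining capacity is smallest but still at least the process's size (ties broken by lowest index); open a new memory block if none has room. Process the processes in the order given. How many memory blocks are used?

9

memory block 1: place 21 MB, 43 MB left
memory block 1: place 24 MB, 19 MB left
memory block 2: place 23 MB, 41 MB left
memory block 2: place 22 MB, 19 MB left
memory block 3: place 21 MB, 43 MB left
memory block 3: place 23 MB, 20 MB left
memory block 4: place 22 MB, 42 MB left
memory block 4: place 25 MB, 17 MB left
memory block 5: place 23 MB, 41 MB left
memory block 5: place 21 MB, 20 MB left
memory block 6: place 24 MB, 40 MB left
memory block 6: place 22 MB, 18 MB left
memory block 7: place 27 MB, 37 MB left
memory block 7: place 24 MB, 13 MB left
memory block 8: place 24 MB, 40 MB left
memory block 8: place 26 MB, 14 MB left
memory block 9: place 27 MB, 37 MB left
memory block 9: place 25 MB, 12 MB left
Final memory blocks: [21,24] [23,22] [21,23] [22,25] [23,21] [24,22] [27,24] [24,26] [27,25].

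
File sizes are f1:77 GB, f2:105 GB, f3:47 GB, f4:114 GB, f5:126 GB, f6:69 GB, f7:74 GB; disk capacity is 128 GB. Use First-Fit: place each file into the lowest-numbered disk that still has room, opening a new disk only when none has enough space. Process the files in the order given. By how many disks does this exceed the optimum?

First-Fit: [77,47] [105] [114] [126] [69] [74] → 6 disks.
6 files exceed 64 GB (half the capacity), and no two of those can share a disk, so at least 6 disks are needed.
So 6 is already optimal.

0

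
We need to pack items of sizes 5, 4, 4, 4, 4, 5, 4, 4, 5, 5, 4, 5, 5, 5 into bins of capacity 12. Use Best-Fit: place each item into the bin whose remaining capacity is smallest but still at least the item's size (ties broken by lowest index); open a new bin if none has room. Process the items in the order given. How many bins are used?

7

Put 5 in bin 1; 7 remain.
Put 4 in bin 1; 3 remain.
Put 4 in bin 2; 8 remain.
Put 4 in bin 2; 4 remain.
Put 4 in bin 2; 0 remain.
Put 5 in bin 3; 7 remain.
Put 4 in bin 3; 3 remain.
Put 4 in bin 4; 8 remain.
Put 5 in bin 4; 3 remain.
Put 5 in bin 5; 7 remain.
Put 4 in bin 5; 3 remain.
Put 5 in bin 6; 7 remain.
Put 5 in bin 6; 2 remain.
Put 5 in bin 7; 7 remain.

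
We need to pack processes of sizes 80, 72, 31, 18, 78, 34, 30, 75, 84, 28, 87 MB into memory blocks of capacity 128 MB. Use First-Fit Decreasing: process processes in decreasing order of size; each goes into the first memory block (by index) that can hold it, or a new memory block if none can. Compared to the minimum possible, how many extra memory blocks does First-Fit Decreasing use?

First-Fit Decreasing: [87,34] [84,31] [80,30,18] [78,28] [75] [72] → 6 memory blocks.
6 processes exceed 64 MB (half the capacity), and no two of those can share a memory block, so at least 6 memory blocks are needed.
So 6 is already optimal.

0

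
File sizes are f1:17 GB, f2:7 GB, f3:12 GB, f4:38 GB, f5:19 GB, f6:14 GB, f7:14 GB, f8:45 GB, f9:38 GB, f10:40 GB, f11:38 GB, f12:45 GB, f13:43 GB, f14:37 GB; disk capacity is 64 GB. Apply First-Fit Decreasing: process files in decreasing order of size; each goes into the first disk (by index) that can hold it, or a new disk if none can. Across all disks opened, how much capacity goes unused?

Sorted descending: 45, 45, 43, 40, 38, 38, 38, 37, 19, 17, 14, 14, 12, 7.
Put 45 GB in disk 1; 19 GB remain.
Put 45 GB in disk 2; 19 GB remain.
Put 43 GB in disk 3; 21 GB remain.
Put 40 GB in disk 4; 24 GB remain.
Put 38 GB in disk 5; 26 GB remain.
Put 38 GB in disk 6; 26 GB remain.
Put 38 GB in disk 7; 26 GB remain.
Put 37 GB in disk 8; 27 GB remain.
Put 19 GB in disk 1; 0 GB remain.
Put 17 GB in disk 2; 2 GB remain.
Put 14 GB in disk 3; 7 GB remain.
Put 14 GB in disk 4; 10 GB remain.
Put 12 GB in disk 5; 14 GB remain.
Put 7 GB in disk 3; 0 GB remain.
8 disks × 64 GB = 512 GB; used 407 GB; unused 105 GB.

105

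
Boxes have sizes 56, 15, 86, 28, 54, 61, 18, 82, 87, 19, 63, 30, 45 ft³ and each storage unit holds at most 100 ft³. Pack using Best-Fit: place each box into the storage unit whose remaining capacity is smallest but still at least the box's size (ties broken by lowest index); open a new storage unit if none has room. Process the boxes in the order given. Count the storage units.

7 storage units

56 ft³ → storage unit 1 (remaining 44 ft³)
15 ft³ → storage unit 1 (remaining 29 ft³)
86 ft³ → storage unit 2 (remaining 14 ft³)
28 ft³ → storage unit 1 (remaining 1 ft³)
54 ft³ → storage unit 3 (remaining 46 ft³)
61 ft³ → storage unit 4 (remaining 39 ft³)
18 ft³ → storage unit 4 (remaining 21 ft³)
82 ft³ → storage unit 5 (remaining 18 ft³)
87 ft³ → storage unit 6 (remaining 13 ft³)
19 ft³ → storage unit 4 (remaining 2 ft³)
63 ft³ → storage unit 7 (remaining 37 ft³)
30 ft³ → storage unit 7 (remaining 7 ft³)
45 ft³ → storage unit 3 (remaining 1 ft³)
Final storage units: [56,15,28] [86] [54,45] [61,18,19] [82] [87] [63,30].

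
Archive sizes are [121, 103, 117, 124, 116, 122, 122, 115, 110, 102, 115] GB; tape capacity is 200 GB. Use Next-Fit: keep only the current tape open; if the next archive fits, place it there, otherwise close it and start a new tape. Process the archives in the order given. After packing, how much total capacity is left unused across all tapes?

933

121 GB → tape 1 (remaining 79 GB)
103 GB → tape 2 (remaining 97 GB)
117 GB → tape 3 (remaining 83 GB)
124 GB → tape 4 (remaining 76 GB)
116 GB → tape 5 (remaining 84 GB)
122 GB → tape 6 (remaining 78 GB)
122 GB → tape 7 (remaining 78 GB)
115 GB → tape 8 (remaining 85 GB)
110 GB → tape 9 (remaining 90 GB)
102 GB → tape 10 (remaining 98 GB)
115 GB → tape 11 (remaining 85 GB)
11 tapes × 200 GB = 2200 GB; used 1267 GB; unused 933 GB.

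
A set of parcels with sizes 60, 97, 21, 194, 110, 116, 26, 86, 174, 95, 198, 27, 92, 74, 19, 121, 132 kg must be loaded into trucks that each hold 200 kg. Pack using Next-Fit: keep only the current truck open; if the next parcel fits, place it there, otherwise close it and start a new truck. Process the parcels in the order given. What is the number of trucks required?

Put 60 kg in truck 1; 140 kg remain.
Put 97 kg in truck 1; 43 kg remain.
Put 21 kg in truck 1; 22 kg remain.
Put 194 kg in truck 2; 6 kg remain.
Put 110 kg in truck 3; 90 kg remain.
Put 116 kg in truck 4; 84 kg remain.
Put 26 kg in truck 4; 58 kg remain.
Put 86 kg in truck 5; 114 kg remain.
Put 174 kg in truck 6; 26 kg remain.
Put 95 kg in truck 7; 105 kg remain.
Put 198 kg in truck 8; 2 kg remain.
Put 27 kg in truck 9; 173 kg remain.
Put 92 kg in truck 9; 81 kg remain.
Put 74 kg in truck 9; 7 kg remain.
Put 19 kg in truck 10; 181 kg remain.
Put 121 kg in truck 10; 60 kg remain.
Put 132 kg in truck 11; 68 kg remain.

11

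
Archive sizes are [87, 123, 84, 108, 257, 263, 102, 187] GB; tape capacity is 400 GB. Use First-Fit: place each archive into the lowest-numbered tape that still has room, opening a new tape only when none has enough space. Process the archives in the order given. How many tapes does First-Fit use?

tape 1: place 87 GB, 313 GB left
tape 1: place 123 GB, 190 GB left
tape 1: place 84 GB, 106 GB left
tape 2: place 108 GB, 292 GB left
tape 2: place 257 GB, 35 GB left
tape 3: place 263 GB, 137 GB left
tape 1: place 102 GB, 4 GB left
tape 4: place 187 GB, 213 GB left
Final tapes: [87,123,84,102] [108,257] [263] [187].

4 tapes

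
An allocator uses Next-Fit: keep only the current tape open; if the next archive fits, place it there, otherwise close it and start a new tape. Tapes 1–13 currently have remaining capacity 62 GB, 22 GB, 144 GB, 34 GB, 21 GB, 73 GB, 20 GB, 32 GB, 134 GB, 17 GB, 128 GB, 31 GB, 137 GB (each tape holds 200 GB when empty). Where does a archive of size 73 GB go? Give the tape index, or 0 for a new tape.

Next-Fit only looks at tape 13, which has 137 GB free.
73 GB fits there.

13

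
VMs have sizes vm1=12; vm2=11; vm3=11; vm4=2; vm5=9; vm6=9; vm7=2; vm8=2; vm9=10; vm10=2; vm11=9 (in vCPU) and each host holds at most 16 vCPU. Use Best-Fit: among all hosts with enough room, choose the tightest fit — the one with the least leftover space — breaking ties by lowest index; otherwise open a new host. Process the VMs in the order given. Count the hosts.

7

vm1 (12 vCPU) → host 1 (remaining 4 vCPU)
vm2 (11 vCPU) → host 2 (remaining 5 vCPU)
vm3 (11 vCPU) → host 3 (remaining 5 vCPU)
vm4 (2 vCPU) → host 1 (remaining 2 vCPU)
vm5 (9 vCPU) → host 4 (remaining 7 vCPU)
vm6 (9 vCPU) → host 5 (remaining 7 vCPU)
vm7 (2 vCPU) → host 1 (remaining 0 vCPU)
vm8 (2 vCPU) → host 2 (remaining 3 vCPU)
vm9 (10 vCPU) → host 6 (remaining 6 vCPU)
vm10 (2 vCPU) → host 2 (remaining 1 vCPU)
vm11 (9 vCPU) → host 7 (remaining 7 vCPU)
Final hosts: [12,2,2] [11,2,2] [11] [9] [9] [10] [9].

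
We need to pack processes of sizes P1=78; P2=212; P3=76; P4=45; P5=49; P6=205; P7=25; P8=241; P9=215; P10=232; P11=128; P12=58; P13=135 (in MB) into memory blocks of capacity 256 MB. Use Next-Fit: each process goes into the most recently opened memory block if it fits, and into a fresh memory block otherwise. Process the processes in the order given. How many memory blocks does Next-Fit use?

9

Put P1 (78 MB) in memory block 1; 178 MB remain.
Put P2 (212 MB) in memory block 2; 44 MB remain.
Put P3 (76 MB) in memory block 3; 180 MB remain.
Put P4 (45 MB) in memory block 3; 135 MB remain.
Put P5 (49 MB) in memory block 3; 86 MB remain.
Put P6 (205 MB) in memory block 4; 51 MB remain.
Put P7 (25 MB) in memory block 4; 26 MB remain.
Put P8 (241 MB) in memory block 5; 15 MB remain.
Put P9 (215 MB) in memory block 6; 41 MB remain.
Put P10 (232 MB) in memory block 7; 24 MB remain.
Put P11 (128 MB) in memory block 8; 128 MB remain.
Put P12 (58 MB) in memory block 8; 70 MB remain.
Put P13 (135 MB) in memory block 9; 121 MB remain.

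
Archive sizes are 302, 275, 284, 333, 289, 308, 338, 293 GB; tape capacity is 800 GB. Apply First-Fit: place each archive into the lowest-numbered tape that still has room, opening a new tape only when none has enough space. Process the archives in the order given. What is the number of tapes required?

4

Put 302 GB in tape 1; 498 GB remain.
Put 275 GB in tape 1; 223 GB remain.
Put 284 GB in tape 2; 516 GB remain.
Put 333 GB in tape 2; 183 GB remain.
Put 289 GB in tape 3; 511 GB remain.
Put 308 GB in tape 3; 203 GB remain.
Put 338 GB in tape 4; 462 GB remain.
Put 293 GB in tape 4; 169 GB remain.
Final tapes: [302,275] [284,333] [289,308] [338,293].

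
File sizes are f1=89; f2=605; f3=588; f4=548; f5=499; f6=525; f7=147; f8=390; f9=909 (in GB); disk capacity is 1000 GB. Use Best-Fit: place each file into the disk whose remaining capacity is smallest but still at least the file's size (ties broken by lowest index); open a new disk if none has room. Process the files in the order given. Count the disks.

6

f1 (89 GB) → disk 1 (remaining 911 GB)
f2 (605 GB) → disk 1 (remaining 306 GB)
f3 (588 GB) → disk 2 (remaining 412 GB)
f4 (548 GB) → disk 3 (remaining 452 GB)
f5 (499 GB) → disk 4 (remaining 501 GB)
f6 (525 GB) → disk 5 (remaining 475 GB)
f7 (147 GB) → disk 1 (remaining 159 GB)
f8 (390 GB) → disk 2 (remaining 22 GB)
f9 (909 GB) → disk 6 (remaining 91 GB)
Final disks: [89,605,147] [588,390] [548] [499] [525] [909].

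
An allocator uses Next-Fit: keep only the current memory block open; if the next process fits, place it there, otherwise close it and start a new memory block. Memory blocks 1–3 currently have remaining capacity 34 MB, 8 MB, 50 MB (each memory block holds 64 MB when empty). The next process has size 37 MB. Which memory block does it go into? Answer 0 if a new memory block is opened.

Next-Fit only looks at memory block 3, which has 50 MB free.
37 MB fits there.

3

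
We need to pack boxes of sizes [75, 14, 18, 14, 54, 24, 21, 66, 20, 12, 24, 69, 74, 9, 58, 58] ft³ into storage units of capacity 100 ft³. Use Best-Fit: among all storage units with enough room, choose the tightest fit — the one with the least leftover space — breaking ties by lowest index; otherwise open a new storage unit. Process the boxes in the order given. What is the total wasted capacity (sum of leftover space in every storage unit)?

190

storage unit 1: place 75 ft³, 25 ft³ left
storage unit 1: place 14 ft³, 11 ft³ left
storage unit 2: place 18 ft³, 82 ft³ left
storage unit 2: place 14 ft³, 68 ft³ left
storage unit 2: place 54 ft³, 14 ft³ left
storage unit 3: place 24 ft³, 76 ft³ left
storage unit 3: place 21 ft³, 55 ft³ left
storage unit 4: place 66 ft³, 34 ft³ left
storage unit 4: place 20 ft³, 14 ft³ left
storage unit 2: place 12 ft³, 2 ft³ left
storage unit 3: place 24 ft³, 31 ft³ left
storage unit 5: place 69 ft³, 31 ft³ left
storage unit 6: place 74 ft³, 26 ft³ left
storage unit 1: place 9 ft³, 2 ft³ left
storage unit 7: place 58 ft³, 42 ft³ left
storage unit 8: place 58 ft³, 42 ft³ left
8 storage units × 100 ft³ = 800 ft³; used 610 ft³; unused 190 ft³.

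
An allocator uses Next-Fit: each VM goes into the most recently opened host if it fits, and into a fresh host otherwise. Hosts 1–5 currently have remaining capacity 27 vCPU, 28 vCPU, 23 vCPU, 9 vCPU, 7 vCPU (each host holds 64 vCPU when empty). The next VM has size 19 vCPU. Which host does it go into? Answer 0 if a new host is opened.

0

Next-Fit only looks at host 5, which has 7 vCPU free.
19 vCPU does not fit, so a new host is opened.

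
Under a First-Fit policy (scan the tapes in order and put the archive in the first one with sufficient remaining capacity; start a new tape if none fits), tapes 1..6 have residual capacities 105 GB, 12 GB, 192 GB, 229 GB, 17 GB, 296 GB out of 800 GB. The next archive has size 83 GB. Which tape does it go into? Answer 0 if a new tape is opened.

1

Tapes with room: tape 1 (105 GB), tape 3 (192 GB), tape 4 (229 GB), tape 6 (296 GB).
The first with room is tape 1.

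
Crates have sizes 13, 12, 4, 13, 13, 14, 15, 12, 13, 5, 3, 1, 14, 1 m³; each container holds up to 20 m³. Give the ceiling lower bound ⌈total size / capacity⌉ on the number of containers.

Total size = 13 + 12 + 4 + 13 + 13 + 14 + 15 + 12 + 13 + 5 + 3 + 1 + 14 + 1 = 133 m³.
⌈133 / 20⌉ = 7.

7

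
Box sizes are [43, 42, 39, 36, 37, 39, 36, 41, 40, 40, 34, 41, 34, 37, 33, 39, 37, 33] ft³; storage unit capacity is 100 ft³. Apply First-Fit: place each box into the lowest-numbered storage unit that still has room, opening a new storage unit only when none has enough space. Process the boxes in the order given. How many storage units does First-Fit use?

Put 43 ft³ in storage unit 1; 57 ft³ remain.
Put 42 ft³ in storage unit 1; 15 ft³ remain.
Put 39 ft³ in storage unit 2; 61 ft³ remain.
Put 36 ft³ in storage unit 2; 25 ft³ remain.
Put 37 ft³ in storage unit 3; 63 ft³ remain.
Put 39 ft³ in storage unit 3; 24 ft³ remain.
Put 36 ft³ in storage unit 4; 64 ft³ remain.
Put 41 ft³ in storage unit 4; 23 ft³ remain.
Put 40 ft³ in storage unit 5; 60 ft³ remain.
Put 40 ft³ in storage unit 5; 20 ft³ remain.
Put 34 ft³ in storage unit 6; 66 ft³ remain.
Put 41 ft³ in storage unit 6; 25 ft³ remain.
Put 34 ft³ in storage unit 7; 66 ft³ remain.
Put 37 ft³ in storage unit 7; 29 ft³ remain.
Put 33 ft³ in storage unit 8; 67 ft³ remain.
Put 39 ft³ in storage unit 8; 28 ft³ remain.
Put 37 ft³ in storage unit 9; 63 ft³ remain.
Put 33 ft³ in storage unit 9; 30 ft³ remain.

9 storage units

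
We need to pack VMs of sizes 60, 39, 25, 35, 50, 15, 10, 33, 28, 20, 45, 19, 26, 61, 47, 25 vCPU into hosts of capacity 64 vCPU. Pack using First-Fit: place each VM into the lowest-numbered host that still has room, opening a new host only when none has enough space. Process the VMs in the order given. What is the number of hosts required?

10

Put 60 vCPU in host 1; 4 vCPU remain.
Put 39 vCPU in host 2; 25 vCPU remain.
Put 25 vCPU in host 2; 0 vCPU remain.
Put 35 vCPU in host 3; 29 vCPU remain.
Put 50 vCPU in host 4; 14 vCPU remain.
Put 15 vCPU in host 3; 14 vCPU remain.
Put 10 vCPU in host 3; 4 vCPU remain.
Put 33 vCPU in host 5; 31 vCPU remain.
Put 28 vCPU in host 5; 3 vCPU remain.
Put 20 vCPU in host 6; 44 vCPU remain.
Put 45 vCPU in host 7; 19 vCPU remain.
Put 19 vCPU in host 6; 25 vCPU remain.
Put 26 vCPU in host 8; 38 vCPU remain.
Put 61 vCPU in host 9; 3 vCPU remain.
Put 47 vCPU in host 10; 17 vCPU remain.
Put 25 vCPU in host 6; 0 vCPU remain.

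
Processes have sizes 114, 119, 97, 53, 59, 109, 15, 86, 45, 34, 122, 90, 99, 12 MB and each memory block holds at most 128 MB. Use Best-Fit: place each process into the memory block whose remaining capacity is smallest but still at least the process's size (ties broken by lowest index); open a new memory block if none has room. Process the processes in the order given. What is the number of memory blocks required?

10

114 MB → memory block 1 (remaining 14 MB)
119 MB → memory block 2 (remaining 9 MB)
97 MB → memory block 3 (remaining 31 MB)
53 MB → memory block 4 (remaining 75 MB)
59 MB → memory block 4 (remaining 16 MB)
109 MB → memory block 5 (remaining 19 MB)
15 MB → memory block 4 (remaining 1 MB)
86 MB → memory block 6 (remaining 42 MB)
45 MB → memory block 7 (remaining 83 MB)
34 MB → memory block 6 (remaining 8 MB)
122 MB → memory block 8 (remaining 6 MB)
90 MB → memory block 9 (remaining 38 MB)
99 MB → memory block 10 (remaining 29 MB)
12 MB → memory block 1 (remaining 2 MB)
Final memory blocks: [114,12] [119] [97] [53,59,15] [109] [86,34] [45] [122] [90] [99].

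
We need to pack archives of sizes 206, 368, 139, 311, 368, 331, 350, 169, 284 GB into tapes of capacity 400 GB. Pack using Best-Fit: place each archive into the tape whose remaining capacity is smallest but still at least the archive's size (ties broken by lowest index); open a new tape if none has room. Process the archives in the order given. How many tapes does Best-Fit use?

8

tape 1: place 206 GB, 194 GB left
tape 2: place 368 GB, 32 GB left
tape 1: place 139 GB, 55 GB left
tape 3: place 311 GB, 89 GB left
tape 4: place 368 GB, 32 GB left
tape 5: place 331 GB, 69 GB left
tape 6: place 350 GB, 50 GB left
tape 7: place 169 GB, 231 GB left
tape 8: place 284 GB, 116 GB left
Final tapes: [206,139] [368] [311] [368] [331] [350] [169] [284].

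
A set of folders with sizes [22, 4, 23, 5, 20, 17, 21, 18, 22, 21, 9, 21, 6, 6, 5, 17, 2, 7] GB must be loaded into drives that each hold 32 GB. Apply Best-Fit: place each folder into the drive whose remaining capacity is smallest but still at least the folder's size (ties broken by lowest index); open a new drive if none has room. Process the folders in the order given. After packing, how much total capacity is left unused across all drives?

74

Put 22 GB in drive 1; 10 GB remain.
Put 4 GB in drive 1; 6 GB remain.
Put 23 GB in drive 2; 9 GB remain.
Put 5 GB in drive 1; 1 GB remain.
Put 20 GB in drive 3; 12 GB remain.
Put 17 GB in drive 4; 15 GB remain.
Put 21 GB in drive 5; 11 GB remain.
Put 18 GB in drive 6; 14 GB remain.
Put 22 GB in drive 7; 10 GB remain.
Put 21 GB in drive 8; 11 GB remain.
Put 9 GB in drive 2; 0 GB remain.
Put 21 GB in drive 9; 11 GB remain.
Put 6 GB in drive 7; 4 GB remain.
Put 6 GB in drive 5; 5 GB remain.
Put 5 GB in drive 5; 0 GB remain.
Put 17 GB in drive 10; 15 GB remain.
Put 2 GB in drive 7; 2 GB remain.
Put 7 GB in drive 8; 4 GB remain.
10 drives × 32 GB = 320 GB; used 246 GB; unused 74 GB.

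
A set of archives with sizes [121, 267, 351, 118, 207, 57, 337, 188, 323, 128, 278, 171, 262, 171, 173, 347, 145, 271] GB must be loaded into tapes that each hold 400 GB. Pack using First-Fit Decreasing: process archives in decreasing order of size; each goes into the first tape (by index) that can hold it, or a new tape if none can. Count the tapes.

11

Sorted descending: 351, 347, 337, 323, 278, 271, 267, 262, 207, 188, 173, 171, 171, 145, 128, 121, 118, 57.
351 GB → tape 1 (remaining 49 GB)
347 GB → tape 2 (remaining 53 GB)
337 GB → tape 3 (remaining 63 GB)
323 GB → tape 4 (remaining 77 GB)
278 GB → tape 5 (remaining 122 GB)
271 GB → tape 6 (remaining 129 GB)
267 GB → tape 7 (remaining 133 GB)
262 GB → tape 8 (remaining 138 GB)
207 GB → tape 9 (remaining 193 GB)
188 GB → tape 9 (remaining 5 GB)
173 GB → tape 10 (remaining 227 GB)
171 GB → tape 10 (remaining 56 GB)
171 GB → tape 11 (remaining 229 GB)
145 GB → tape 11 (remaining 84 GB)
128 GB → tape 6 (remaining 1 GB)
121 GB → tape 5 (remaining 1 GB)
118 GB → tape 7 (remaining 15 GB)
57 GB → tape 3 (remaining 6 GB)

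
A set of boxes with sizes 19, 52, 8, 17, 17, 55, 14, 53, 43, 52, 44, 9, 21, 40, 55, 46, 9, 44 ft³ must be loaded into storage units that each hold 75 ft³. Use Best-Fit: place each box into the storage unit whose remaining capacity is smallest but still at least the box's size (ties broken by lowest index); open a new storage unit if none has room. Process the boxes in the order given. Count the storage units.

storage unit 1: place 19 ft³, 56 ft³ left
storage unit 1: place 52 ft³, 4 ft³ left
storage unit 2: place 8 ft³, 67 ft³ left
storage unit 2: place 17 ft³, 50 ft³ left
storage unit 2: place 17 ft³, 33 ft³ left
storage unit 3: place 55 ft³, 20 ft³ left
storage unit 3: place 14 ft³, 6 ft³ left
storage unit 4: place 53 ft³, 22 ft³ left
storage unit 5: place 43 ft³, 32 ft³ left
storage unit 6: place 52 ft³, 23 ft³ left
storage unit 7: place 44 ft³, 31 ft³ left
storage unit 4: place 9 ft³, 13 ft³ left
storage unit 6: place 21 ft³, 2 ft³ left
storage unit 8: place 40 ft³, 35 ft³ left
storage unit 9: place 55 ft³, 20 ft³ left
storage unit 10: place 46 ft³, 29 ft³ left
storage unit 4: place 9 ft³, 4 ft³ left
storage unit 11: place 44 ft³, 31 ft³ left
Final storage units: [19,52] [8,17,17] [55,14] [53,9,9] [43] [52,21] [44] [40] [55] [46] [44].

11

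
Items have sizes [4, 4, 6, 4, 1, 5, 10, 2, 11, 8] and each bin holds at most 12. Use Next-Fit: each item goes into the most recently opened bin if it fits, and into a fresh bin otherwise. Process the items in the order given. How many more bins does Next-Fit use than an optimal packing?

Next-Fit: [4,4] [6,4,1] [5] [10,2] [11] [8] → 6 bins.
Total size 55; any packing needs at least ⌈55/12⌉ = 5 bins.
An optimal packing achieves that bound: [11,1] [10,2] [8,4] [6,5] [4,4] → 5 bins.
Excess: 6 − 5 = 1.

1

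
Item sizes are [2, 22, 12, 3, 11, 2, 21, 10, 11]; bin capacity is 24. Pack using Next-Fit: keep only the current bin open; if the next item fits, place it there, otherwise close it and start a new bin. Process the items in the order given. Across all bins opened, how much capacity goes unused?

2 → bin 1 (remaining 22)
22 → bin 1 (remaining 0)
12 → bin 2 (remaining 12)
3 → bin 2 (remaining 9)
11 → bin 3 (remaining 13)
2 → bin 3 (remaining 11)
21 → bin 4 (remaining 3)
10 → bin 5 (remaining 14)
11 → bin 5 (remaining 3)
5 bins × 24 = 120; used 94; unused 26.

26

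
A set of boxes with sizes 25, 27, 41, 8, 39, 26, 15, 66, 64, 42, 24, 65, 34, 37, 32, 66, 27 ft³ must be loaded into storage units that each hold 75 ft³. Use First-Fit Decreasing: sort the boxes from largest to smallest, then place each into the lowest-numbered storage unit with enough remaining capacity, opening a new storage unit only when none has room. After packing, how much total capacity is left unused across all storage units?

Sorted descending: 66, 66, 65, 64, 42, 41, 39, 37, 34, 32, 27, 27, 26, 25, 24, 15, 8.
storage unit 1: place 66 ft³, 9 ft³ left
storage unit 2: place 66 ft³, 9 ft³ left
storage unit 3: place 65 ft³, 10 ft³ left
storage unit 4: place 64 ft³, 11 ft³ left
storage unit 5: place 42 ft³, 33 ft³ left
storage unit 6: place 41 ft³, 34 ft³ left
storage unit 7: place 39 ft³, 36 ft³ left
storage unit 8: place 37 ft³, 38 ft³ left
storage unit 6: place 34 ft³, 0 ft³ left
storage unit 5: place 32 ft³, 1 ft³ left
storage unit 7: place 27 ft³, 9 ft³ left
storage unit 8: place 27 ft³, 11 ft³ left
storage unit 9: place 26 ft³, 49 ft³ left
storage unit 9: place 25 ft³, 24 ft³ left
storage unit 9: place 24 ft³, 0 ft³ left
storage unit 10: place 15 ft³, 60 ft³ left
storage unit 1: place 8 ft³, 1 ft³ left
10 storage units × 75 ft³ = 750 ft³; used 638 ft³; unused 112 ft³.

112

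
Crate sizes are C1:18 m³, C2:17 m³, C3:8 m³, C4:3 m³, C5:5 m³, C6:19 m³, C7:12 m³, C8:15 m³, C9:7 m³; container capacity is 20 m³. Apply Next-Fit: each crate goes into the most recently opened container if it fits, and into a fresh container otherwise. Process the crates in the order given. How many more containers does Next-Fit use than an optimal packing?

Next-Fit: [18] [17] [8,3,5] [19] [12] [15] [7] → 7 containers.
Total size 104 m³; any packing needs at least ⌈104/20⌉ = 6 containers.
An optimal packing achieves that bound: [19] [18] [17,3] [15,5] [12,8] [7] → 6 containers.
Excess: 7 − 6 = 1.

1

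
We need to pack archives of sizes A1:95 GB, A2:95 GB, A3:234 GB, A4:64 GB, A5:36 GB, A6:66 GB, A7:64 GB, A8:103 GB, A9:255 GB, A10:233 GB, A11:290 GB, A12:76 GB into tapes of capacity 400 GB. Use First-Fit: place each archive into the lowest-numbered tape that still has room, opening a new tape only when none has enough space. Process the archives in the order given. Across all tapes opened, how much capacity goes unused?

Put A1 (95 GB) in tape 1; 305 GB remain.
Put A2 (95 GB) in tape 1; 210 GB remain.
Put A3 (234 GB) in tape 2; 166 GB remain.
Put A4 (64 GB) in tape 1; 146 GB remain.
Put A5 (36 GB) in tape 1; 110 GB remain.
Put A6 (66 GB) in tape 1; 44 GB remain.
Put A7 (64 GB) in tape 2; 102 GB remain.
Put A8 (103 GB) in tape 3; 297 GB remain.
Put A9 (255 GB) in tape 3; 42 GB remain.
Put A10 (233 GB) in tape 4; 167 GB remain.
Put A11 (290 GB) in tape 5; 110 GB remain.
Put A12 (76 GB) in tape 2; 26 GB remain.
5 tapes × 400 GB = 2000 GB; used 1611 GB; unused 389 GB.

389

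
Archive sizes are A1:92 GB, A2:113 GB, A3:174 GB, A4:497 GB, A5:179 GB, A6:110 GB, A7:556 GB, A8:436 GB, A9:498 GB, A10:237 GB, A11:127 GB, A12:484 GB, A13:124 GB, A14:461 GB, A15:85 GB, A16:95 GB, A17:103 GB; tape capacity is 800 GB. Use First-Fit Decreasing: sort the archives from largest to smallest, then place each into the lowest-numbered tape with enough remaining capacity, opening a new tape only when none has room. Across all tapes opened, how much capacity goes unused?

Sorted descending: 556, 498, 497, 484, 461, 436, 237, 179, 174, 127, 124, 113, 110, 103, 95, 92, 85.
556 GB → tape 1 (remaining 244 GB)
498 GB → tape 2 (remaining 302 GB)
497 GB → tape 3 (remaining 303 GB)
484 GB → tape 4 (remaining 316 GB)
461 GB → tape 5 (remaining 339 GB)
436 GB → tape 6 (remaining 364 GB)
237 GB → tape 1 (remaining 7 GB)
179 GB → tape 2 (remaining 123 GB)
174 GB → tape 3 (remaining 129 GB)
127 GB → tape 3 (remaining 2 GB)
124 GB → tape 4 (remaining 192 GB)
113 GB → tape 2 (remaining 10 GB)
110 GB → tape 4 (remaining 82 GB)
103 GB → tape 5 (remaining 236 GB)
95 GB → tape 5 (remaining 141 GB)
92 GB → tape 5 (remaining 49 GB)
85 GB → tape 6 (remaining 279 GB)
6 tapes × 800 GB = 4800 GB; used 4371 GB; unused 429 GB.

429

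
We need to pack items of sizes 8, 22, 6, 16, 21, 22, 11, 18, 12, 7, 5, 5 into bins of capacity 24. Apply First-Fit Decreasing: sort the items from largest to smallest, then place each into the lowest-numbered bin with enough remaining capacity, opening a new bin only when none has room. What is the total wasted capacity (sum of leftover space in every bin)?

15

Sorted descending: 22, 22, 21, 18, 16, 12, 11, 8, 7, 6, 5, 5.
bin 1: place 22, 2 left
bin 2: place 22, 2 left
bin 3: place 21, 3 left
bin 4: place 18, 6 left
bin 5: place 16, 8 left
bin 6: place 12, 12 left
bin 6: place 11, 1 left
bin 5: place 8, 0 left
bin 7: place 7, 17 left
bin 4: place 6, 0 left
bin 7: place 5, 12 left
bin 7: place 5, 7 left
7 bins × 24 = 168; used 153; unused 15.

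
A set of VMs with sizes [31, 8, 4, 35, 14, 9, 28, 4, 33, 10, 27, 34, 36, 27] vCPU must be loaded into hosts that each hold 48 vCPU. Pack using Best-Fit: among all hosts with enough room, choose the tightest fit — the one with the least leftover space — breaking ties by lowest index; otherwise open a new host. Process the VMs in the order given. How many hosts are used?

31 vCPU → host 1 (remaining 17 vCPU)
8 vCPU → host 1 (remaining 9 vCPU)
4 vCPU → host 1 (remaining 5 vCPU)
35 vCPU → host 2 (remaining 13 vCPU)
14 vCPU → host 3 (remaining 34 vCPU)
9 vCPU → host 2 (remaining 4 vCPU)
28 vCPU → host 3 (remaining 6 vCPU)
4 vCPU → host 2 (remaining 0 vCPU)
33 vCPU → host 4 (remaining 15 vCPU)
10 vCPU → host 4 (remaining 5 vCPU)
27 vCPU → host 5 (remaining 21 vCPU)
34 vCPU → host 6 (remaining 14 vCPU)
36 vCPU → host 7 (remaining 12 vCPU)
27 vCPU → host 8 (remaining 21 vCPU)

8 hosts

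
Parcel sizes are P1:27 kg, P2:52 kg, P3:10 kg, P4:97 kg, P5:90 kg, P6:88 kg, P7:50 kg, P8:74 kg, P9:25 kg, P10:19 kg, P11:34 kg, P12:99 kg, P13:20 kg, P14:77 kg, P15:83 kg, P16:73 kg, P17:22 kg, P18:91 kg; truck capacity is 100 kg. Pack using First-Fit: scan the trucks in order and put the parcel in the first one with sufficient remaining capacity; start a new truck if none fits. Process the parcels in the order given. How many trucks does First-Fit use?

P1 (27 kg) → truck 1 (remaining 73 kg)
P2 (52 kg) → truck 1 (remaining 21 kg)
P3 (10 kg) → truck 1 (remaining 11 kg)
P4 (97 kg) → truck 2 (remaining 3 kg)
P5 (90 kg) → truck 3 (remaining 10 kg)
P6 (88 kg) → truck 4 (remaining 12 kg)
P7 (50 kg) → truck 5 (remaining 50 kg)
P8 (74 kg) → truck 6 (remaining 26 kg)
P9 (25 kg) → truck 5 (remaining 25 kg)
P10 (19 kg) → truck 5 (remaining 6 kg)
P11 (34 kg) → truck 7 (remaining 66 kg)
P12 (99 kg) → truck 8 (remaining 1 kg)
P13 (20 kg) → truck 6 (remaining 6 kg)
P14 (77 kg) → truck 9 (remaining 23 kg)
P15 (83 kg) → truck 10 (remaining 17 kg)
P16 (73 kg) → truck 11 (remaining 27 kg)
P17 (22 kg) → truck 7 (remaining 44 kg)
P18 (91 kg) → truck 12 (remaining 9 kg)

12 trucks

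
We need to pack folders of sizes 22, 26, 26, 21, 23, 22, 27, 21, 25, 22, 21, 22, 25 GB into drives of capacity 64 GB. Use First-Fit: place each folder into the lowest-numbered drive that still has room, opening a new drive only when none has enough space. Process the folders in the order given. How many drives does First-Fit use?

7

22 GB → drive 1 (remaining 42 GB)
26 GB → drive 1 (remaining 16 GB)
26 GB → drive 2 (remaining 38 GB)
21 GB → drive 2 (remaining 17 GB)
23 GB → drive 3 (remaining 41 GB)
22 GB → drive 3 (remaining 19 GB)
27 GB → drive 4 (remaining 37 GB)
21 GB → drive 4 (remaining 16 GB)
25 GB → drive 5 (remaining 39 GB)
22 GB → drive 5 (remaining 17 GB)
21 GB → drive 6 (remaining 43 GB)
22 GB → drive 6 (remaining 21 GB)
25 GB → drive 7 (remaining 39 GB)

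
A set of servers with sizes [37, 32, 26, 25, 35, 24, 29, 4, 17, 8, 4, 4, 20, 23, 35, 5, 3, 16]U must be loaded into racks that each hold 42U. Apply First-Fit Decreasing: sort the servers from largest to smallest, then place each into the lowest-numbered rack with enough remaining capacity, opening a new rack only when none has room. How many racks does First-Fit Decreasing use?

10 racks

Sorted descending: 37, 35, 35, 32, 29, 26, 25, 24, 23, 20, 17, 16, 8, 5, 4, 4, 4, 3.
rack 1: place 37U, 5U left
rack 2: place 35U, 7U left
rack 3: place 35U, 7U left
rack 4: place 32U, 10U left
rack 5: place 29U, 13U left
rack 6: place 26U, 16U left
rack 7: place 25U, 17U left
rack 8: place 24U, 18U left
rack 9: place 23U, 19U left
rack 10: place 20U, 22U left
rack 7: place 17U, 0U left
rack 6: place 16U, 0U left
rack 4: place 8U, 2U left
rack 1: place 5U, 0U left
rack 2: place 4U, 3U left
rack 3: place 4U, 3U left
rack 5: place 4U, 9U left
rack 2: place 3U, 0U left
Final racks: [37,5] [35,4,3] [35,4] [32,8] [29,4] [26,16] [25,17] [24] [23] [20].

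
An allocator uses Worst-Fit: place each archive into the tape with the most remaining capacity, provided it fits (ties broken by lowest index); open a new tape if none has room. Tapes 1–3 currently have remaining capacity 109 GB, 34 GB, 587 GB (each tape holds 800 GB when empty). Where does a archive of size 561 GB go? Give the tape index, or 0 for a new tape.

Tapes with room: tape 3 (587 GB).
Most room is tape 3 with 587 GB free.

3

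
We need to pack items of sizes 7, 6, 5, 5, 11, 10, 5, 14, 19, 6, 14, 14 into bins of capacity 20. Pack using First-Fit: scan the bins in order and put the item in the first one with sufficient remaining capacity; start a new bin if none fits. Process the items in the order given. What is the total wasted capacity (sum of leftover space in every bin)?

24

bin 1: place 7, 13 left
bin 1: place 6, 7 left
bin 1: place 5, 2 left
bin 2: place 5, 15 left
bin 2: place 11, 4 left
bin 3: place 10, 10 left
bin 3: place 5, 5 left
bin 4: place 14, 6 left
bin 5: place 19, 1 left
bin 4: place 6, 0 left
bin 6: place 14, 6 left
bin 7: place 14, 6 left
7 bins × 20 = 140; used 116; unused 24.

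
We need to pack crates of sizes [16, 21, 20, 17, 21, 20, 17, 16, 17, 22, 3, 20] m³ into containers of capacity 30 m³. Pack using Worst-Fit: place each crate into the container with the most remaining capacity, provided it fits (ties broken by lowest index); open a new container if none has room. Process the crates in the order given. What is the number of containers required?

11 containers

Put 16 m³ in container 1; 14 m³ remain.
Put 21 m³ in container 2; 9 m³ remain.
Put 20 m³ in container 3; 10 m³ remain.
Put 17 m³ in container 4; 13 m³ remain.
Put 21 m³ in container 5; 9 m³ remain.
Put 20 m³ in container 6; 10 m³ remain.
Put 17 m³ in container 7; 13 m³ remain.
Put 16 m³ in container 8; 14 m³ remain.
Put 17 m³ in container 9; 13 m³ remain.
Put 22 m³ in container 10; 8 m³ remain.
Put 3 m³ in container 1; 11 m³ remain.
Put 20 m³ in container 11; 10 m³ remain.
Final containers: [16,3] [21] [20] [17] [21] [20] [17] [16] [17] [22] [20].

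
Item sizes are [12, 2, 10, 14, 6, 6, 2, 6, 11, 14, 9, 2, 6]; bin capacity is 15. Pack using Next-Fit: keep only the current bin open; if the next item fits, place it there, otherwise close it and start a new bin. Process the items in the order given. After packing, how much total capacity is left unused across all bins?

35

bin 1: place 12, 3 left
bin 1: place 2, 1 left
bin 2: place 10, 5 left
bin 3: place 14, 1 left
bin 4: place 6, 9 left
bin 4: place 6, 3 left
bin 4: place 2, 1 left
bin 5: place 6, 9 left
bin 6: place 11, 4 left
bin 7: place 14, 1 left
bin 8: place 9, 6 left
bin 8: place 2, 4 left
bin 9: place 6, 9 left
9 bins × 15 = 135; used 100; unused 35.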